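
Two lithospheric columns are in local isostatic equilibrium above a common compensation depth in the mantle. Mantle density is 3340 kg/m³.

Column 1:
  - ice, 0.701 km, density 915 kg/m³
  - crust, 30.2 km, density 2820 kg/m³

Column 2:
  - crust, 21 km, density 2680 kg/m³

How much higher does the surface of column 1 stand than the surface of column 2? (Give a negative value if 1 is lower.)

For any compensation level in the mantle, the mantle terms cancel and isostasy reduces to e = (Σt_1 − Σt_2) − (Σ(ρt)_1 − Σ(ρt)_2) / ρ_m.
Σt_1 = 30.901 km; Σt_2 = 21 km; Σ(ρt)_1 = 85805.415; Σ(ρt)_2 = 56280 (in km·kg/m³).
e = (30.901 − 21) − (85805.415 − 56280) / 3340 = 1.06 km.

1.06 km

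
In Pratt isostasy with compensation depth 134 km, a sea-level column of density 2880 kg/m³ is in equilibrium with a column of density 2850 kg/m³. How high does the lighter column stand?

1.41 km

ρ_ref D = ρ (D + h) → h = D (ρ_ref − ρ)/ρ.
h = 134 km × (2880 − 2850)/2850 = 1.41 km.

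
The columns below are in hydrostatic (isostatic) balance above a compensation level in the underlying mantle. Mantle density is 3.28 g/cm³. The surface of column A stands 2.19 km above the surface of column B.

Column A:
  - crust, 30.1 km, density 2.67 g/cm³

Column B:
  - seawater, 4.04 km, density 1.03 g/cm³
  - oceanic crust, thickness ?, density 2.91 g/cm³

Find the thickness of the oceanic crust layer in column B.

Take the compensation level at the base of the deeper column (depth z_c below the surface of column A) and equate Σ ρ_i t_i down to z_c; mantle fills any gap and the z_c terms cancel.
Column A: 30.1×2.67 + (z_c − 30.1)×3.28
Column B: 2.19×0 + 4.04×1.03 + x×2.91 + (z_c − 2.19 − 4.04 − x)×3.28
The z_c×3.28 term appears on both sides and cancels. Collect the known terms of each column as K = Σ(ρt)_known − 3.28 × (depth of known layers): K_A = 80.367 − 3.28×30.1 = −18.361; K_B = 4.1612 − 3.28×(2.19 + 4.04) = −16.2732.
Balance: K_A = K_B − x×(3.28 − 2.91), so x = (K_B − K_A)/(3.28 − 2.91) = 2.0878/0.37 = 5.64 km.

5.64 km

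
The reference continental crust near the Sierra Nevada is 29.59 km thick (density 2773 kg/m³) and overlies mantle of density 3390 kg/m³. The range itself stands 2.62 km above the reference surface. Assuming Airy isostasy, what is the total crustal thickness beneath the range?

Root depth r = h ρ_c / (ρ_m − ρ_c) = 2.62 km × 2773 / 617 = 11.78 km.
Total thickness = T + h + r = 29.59 km + 2.62 km + 11.78 km = 44 km.

44 km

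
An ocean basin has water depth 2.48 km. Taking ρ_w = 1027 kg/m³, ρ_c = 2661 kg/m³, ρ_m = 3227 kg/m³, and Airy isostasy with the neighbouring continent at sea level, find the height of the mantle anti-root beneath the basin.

7.16 km

In Airy isostatic equilibrium: replacing crust with seawater at the top is compensated by replacing crust with mantle at the base: d (ρ_c − ρ_w) = a (ρ_m − ρ_c).
a = d (ρ_c − ρ_w)/(ρ_m − ρ_c) = 2.48 km × 1634/566 = 7.16 km.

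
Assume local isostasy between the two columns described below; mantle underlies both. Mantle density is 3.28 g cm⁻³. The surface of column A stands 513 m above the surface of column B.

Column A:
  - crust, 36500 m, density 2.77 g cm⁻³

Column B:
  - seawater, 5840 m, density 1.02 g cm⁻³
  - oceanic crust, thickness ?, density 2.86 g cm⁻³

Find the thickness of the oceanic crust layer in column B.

Take the compensation level at the base of the deeper column (depth z_c below the surface of column A) and equate Σ ρ_i t_i down to z_c; mantle fills any gap and the z_c terms cancel.
Column A: 36500×2.77 + (z_c − 36500)×3.28
Column B: 513×0 + 5840×1.02 + x×2.86 + (z_c − 513 − 5840 − x)×3.28
The z_c×3.28 term appears on both sides and cancels. Collect the known terms of each column as K = Σ(ρt)_known − 3.28 × (depth of known layers): K_A = 101105 − 3.28×36500 = −18615; K_B = 5956.8 − 3.28×(513 + 5840) = −14881.04.
Balance: K_A = K_B − x×(3.28 − 2.86), so x = (K_B − K_A)/(3.28 − 2.86) = 3733.96/0.42 = 8890 m.

8890 m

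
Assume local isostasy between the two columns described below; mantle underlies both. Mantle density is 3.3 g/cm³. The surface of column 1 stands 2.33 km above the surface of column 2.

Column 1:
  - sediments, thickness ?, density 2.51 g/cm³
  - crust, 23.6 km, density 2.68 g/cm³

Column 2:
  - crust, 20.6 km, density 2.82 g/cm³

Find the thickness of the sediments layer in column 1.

Take the compensation level at the base of the deeper column (depth z_c below the surface of column 1) and equate Σ ρ_i t_i down to z_c; mantle fills any gap and the z_c terms cancel.
Column 1: x×2.51 + 23.6×2.68 + (z_c − 23.6 − x)×3.3
Column 2: 2.33×0 + 20.6×2.82 + (z_c − 2.33 − 20.6)×3.3
The z_c×3.3 term appears on both sides and cancels. Collect the known terms of each column as K = Σ(ρt)_known − 3.3 × (depth of known layers): K_1 = 63.248 − 3.3×23.6 = −14.632; K_2 = 58.092 − 3.3×(2.33 + 20.6) = −17.577.
Balance: K_1 − x×(3.3 − 2.51) = K_2, so x = (K_1 − K_2)/(3.3 − 2.51) = 2.945/0.79 = 3.73 km.

3.73 km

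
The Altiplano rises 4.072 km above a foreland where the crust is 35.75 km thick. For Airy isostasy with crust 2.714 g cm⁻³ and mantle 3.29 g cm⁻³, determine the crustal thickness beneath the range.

59 km

Root depth r = h ρ_c / (ρ_m − ρ_c) = 4.072 km × 2.714 / 0.576 = 19.19 km.
Total thickness = T + h + r = 35.75 km + 4.072 km + 19.19 km = 59 km.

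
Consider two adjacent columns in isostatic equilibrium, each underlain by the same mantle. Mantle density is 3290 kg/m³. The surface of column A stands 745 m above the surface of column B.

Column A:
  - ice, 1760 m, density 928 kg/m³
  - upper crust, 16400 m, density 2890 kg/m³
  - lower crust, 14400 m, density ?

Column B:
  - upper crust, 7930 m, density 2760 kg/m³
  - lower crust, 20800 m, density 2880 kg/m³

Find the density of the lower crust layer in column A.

2980 kg/m³

Take the compensation level at the base of the deeper column (depth z_c below the surface of column A) and equate Σ ρ_i t_i down to z_c; mantle fills any gap and the z_c terms cancel.
Column A: 1760×928 + 16400×2890 + 14400×ρ + (z_c − 32560)×3290
Column B: 745×0 + 7930×2760 + 20800×2880 + (z_c − 745 − 28730)×3290
The z_c×3290 term appears on both sides and cancels. Collect the known terms of each column as K = Σ(ρt)_known − 3290 × (depth of known layers): K_A = 49029280 − 3290×32560 = −58093120; K_B = 81790800 − 3290×(745 + 28730) = −15181950.
Balance: K_A + 14400×ρ = K_B, so ρ = (K_B − K_A)/14400 = 42911200/14400 = 2980 kg/m³.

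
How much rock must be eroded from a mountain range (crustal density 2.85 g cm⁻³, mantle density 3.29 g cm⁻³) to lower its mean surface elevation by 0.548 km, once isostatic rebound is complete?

4.1 km

Net drop Δ = e − u = e − e ρ_c/ρ_m = e (ρ_m − ρ_c)/ρ_m.
e = Δ ρ_m/(ρ_m − ρ_c) = 0.548 km × 3.29/0.44 = 4.1 km.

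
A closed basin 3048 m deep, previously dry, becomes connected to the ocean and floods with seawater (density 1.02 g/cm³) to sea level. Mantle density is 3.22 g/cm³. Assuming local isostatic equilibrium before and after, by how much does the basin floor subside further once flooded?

After flooding the water column is d + s deep. Its weight must equal the weight of mantle displaced by the extra subsidence s: (d + s) ρ_w = s ρ_m.
s = d ρ_w / (ρ_m − ρ_w) = 3048 m × 1.02/(3.22 − 1.02) = 1410 m.

1410 m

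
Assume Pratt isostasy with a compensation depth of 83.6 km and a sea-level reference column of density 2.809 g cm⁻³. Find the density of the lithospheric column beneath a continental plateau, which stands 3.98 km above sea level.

2.68 g cm⁻³

Pratt balance: ρ_ref D = ρ (D + h).
ρ = ρ_ref D/(D + h) = 2.809 × 83.6 km/(83.6 km + 3.98 km) = 2.68 g cm⁻³.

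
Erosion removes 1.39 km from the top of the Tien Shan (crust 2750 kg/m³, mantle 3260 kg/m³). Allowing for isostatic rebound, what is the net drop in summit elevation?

0.217 km

Rebound u = e ρ_c/ρ_m = 1.39 km × 2750/3260 = 1.173 km.
Net surface drop = e − u = 1.39 km − 1.173 km = e (ρ_m − ρ_c)/ρ_m = 0.217 km.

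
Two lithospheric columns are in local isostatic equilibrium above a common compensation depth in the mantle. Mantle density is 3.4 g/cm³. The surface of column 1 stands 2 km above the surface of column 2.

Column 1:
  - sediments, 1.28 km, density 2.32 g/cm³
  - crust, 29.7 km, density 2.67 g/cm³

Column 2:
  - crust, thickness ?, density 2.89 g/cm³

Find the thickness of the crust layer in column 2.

Take the compensation level at the base of the deeper column (depth z_c below the surface of column 1) and equate Σ ρ_i t_i down to z_c; mantle fills any gap and the z_c terms cancel.
Column 1: 1.28×2.32 + 29.7×2.67 + (z_c − 30.98)×3.4
Column 2: 2×0 + x×2.89 + (z_c − 2 − 0 − x)×3.4
The z_c×3.4 term appears on both sides and cancels. Collect the known terms of each column as K = Σ(ρt)_known − 3.4 × (depth of known layers): K_1 = 82.2686 − 3.4×30.98 = −23.0634; K_2 = 0 − 3.4×(2 + 0) = −6.8.
Balance: K_1 = K_2 − x×(3.4 − 2.89), so x = (K_2 − K_1)/(3.4 − 2.89) = 16.2634/0.51 = 31.9 km.

31.9 km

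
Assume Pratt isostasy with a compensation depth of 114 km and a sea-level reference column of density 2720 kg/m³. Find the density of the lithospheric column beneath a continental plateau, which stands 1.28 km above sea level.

Pratt balance: ρ_ref D = ρ (D + h).
ρ = ρ_ref D/(D + h) = 2720 × 114 km/(114 km + 1.28 km) = 2690 kg/m³.

2690 kg/m³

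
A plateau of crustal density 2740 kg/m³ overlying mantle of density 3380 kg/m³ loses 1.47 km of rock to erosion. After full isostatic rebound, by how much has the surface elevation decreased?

Rebound u = e ρ_c/ρ_m = 1.47 km × 2740/3380 = 1.192 km.
Net surface drop = e − u = 1.47 km − 1.192 km = e (ρ_m − ρ_c)/ρ_m = 0.278 km.

0.278 km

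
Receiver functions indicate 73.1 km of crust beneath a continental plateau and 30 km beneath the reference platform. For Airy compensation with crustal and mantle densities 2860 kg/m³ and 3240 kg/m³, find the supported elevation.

5.05 km

Excess crust Δ = 73.1 km − 30 km = 43.1 km, split between elevation h and root r with h + r = Δ.
Airy balance ρ_c h = (ρ_m − ρ_c) r gives r = h ρ_c/(ρ_m − ρ_c), so h (1 + ρ_c/(ρ_m − ρ_c)) = Δ, i.e. h = Δ (ρ_m − ρ_c)/ρ_m.
h = 43.1 km × 380/3240 = 5.05 km.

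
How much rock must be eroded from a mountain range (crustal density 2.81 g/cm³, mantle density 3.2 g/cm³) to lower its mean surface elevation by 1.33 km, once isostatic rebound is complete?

10.9 km

Net drop Δ = e − u = e − e ρ_c/ρ_m = e (ρ_m − ρ_c)/ρ_m.
e = Δ ρ_m/(ρ_m − ρ_c) = 1.33 km × 3.2/0.39 = 10.9 km.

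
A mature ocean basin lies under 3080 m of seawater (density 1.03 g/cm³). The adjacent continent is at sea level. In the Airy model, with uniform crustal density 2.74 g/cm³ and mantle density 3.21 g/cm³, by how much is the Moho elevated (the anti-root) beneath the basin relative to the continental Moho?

Equating mass per unit area of the two columns: replacing crust with seawater at the top is compensated by replacing crust with mantle at the base: d (ρ_c − ρ_w) = a (ρ_m − ρ_c).
a = d (ρ_c − ρ_w)/(ρ_m − ρ_c) = 3080 m × 1.71/0.47 = 11200 m.

11200 m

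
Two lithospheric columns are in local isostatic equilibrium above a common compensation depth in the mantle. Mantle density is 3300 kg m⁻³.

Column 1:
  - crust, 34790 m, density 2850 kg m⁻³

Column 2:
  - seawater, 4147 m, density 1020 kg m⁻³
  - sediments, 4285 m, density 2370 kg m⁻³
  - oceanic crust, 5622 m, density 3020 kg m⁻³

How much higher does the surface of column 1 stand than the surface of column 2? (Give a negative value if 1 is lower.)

For any compensation level in the mantle, the mantle terms cancel and isostasy reduces to e = (Σt_1 − Σt_2) − (Σ(ρt)_1 − Σ(ρt)_2) / ρ_m.
Σt_1 = 34790 m; Σt_2 = 14054 m; Σ(ρt)_1 = 99151500; Σ(ρt)_2 = 31363830 (in m·kg m⁻³).
e = (34790 − 14054) − (99151500 − 31363830) / 3300 = 194 m.

194 m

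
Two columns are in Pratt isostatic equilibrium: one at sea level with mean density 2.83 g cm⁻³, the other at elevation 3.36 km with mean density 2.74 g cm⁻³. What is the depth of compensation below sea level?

102 km

ρ_ref D = ρ (D + h) → D (ρ_ref − ρ) = ρ h.
D = ρ h/(ρ_ref − ρ) = 2.74 × 3.36 km/(2.83 − 2.74) = 102 km.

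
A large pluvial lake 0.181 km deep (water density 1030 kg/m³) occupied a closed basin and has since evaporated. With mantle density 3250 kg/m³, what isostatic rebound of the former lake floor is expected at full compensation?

0.0574 km

u = d ρ_w/ρ_m = 0.181 km × 1030/3250 = 0.0574 km.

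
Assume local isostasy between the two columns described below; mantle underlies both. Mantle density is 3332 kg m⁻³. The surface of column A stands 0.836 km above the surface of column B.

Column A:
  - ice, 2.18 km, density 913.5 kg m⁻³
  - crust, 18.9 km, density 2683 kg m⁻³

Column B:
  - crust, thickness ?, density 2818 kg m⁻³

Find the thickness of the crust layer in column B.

Take the compensation level at the base of the deeper column (depth z_c below the surface of column A) and equate Σ ρ_i t_i down to z_c; mantle fills any gap and the z_c terms cancel.
Column A: 2.18×913.5 + 18.9×2683 + (z_c − 21.08)×3332
Column B: 0.836×0 + x×2818 + (z_c − 0.836 − 0 − x)×3332
The z_c×3332 term appears on both sides and cancels. Collect the known terms of each column as K = Σ(ρt)_known − 3332 × (depth of known layers): K_A = 52700.13 − 3332×21.08 = −17538.43; K_B = 0 − 3332×(0.836 + 0) = −2785.552.
Balance: K_A = K_B − x×(3332 − 2818), so x = (K_B − K_A)/(3332 − 2818) = 14752.9/514 = 28.7 km.

28.7 km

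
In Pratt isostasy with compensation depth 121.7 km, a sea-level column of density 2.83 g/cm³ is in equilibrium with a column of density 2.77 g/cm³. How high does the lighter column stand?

ρ_ref D = ρ (D + h) → h = D (ρ_ref − ρ)/ρ.
h = 121.7 km × (2.83 − 2.77)/2.77 = 2.64 km.

2.64 km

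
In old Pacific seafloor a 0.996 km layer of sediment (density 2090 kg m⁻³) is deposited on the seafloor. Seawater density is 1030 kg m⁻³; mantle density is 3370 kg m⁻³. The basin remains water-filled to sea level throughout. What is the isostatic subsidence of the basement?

Submarine loading: the sediment displaces seawater, and the subsidence is in turn flooded, so s (ρ_m − ρ_w) = t (ρ_sed − ρ_w).
s = 0.996 km × (2090 − 1030) / (3370 − 1030) = 0.451 km.

0.451 km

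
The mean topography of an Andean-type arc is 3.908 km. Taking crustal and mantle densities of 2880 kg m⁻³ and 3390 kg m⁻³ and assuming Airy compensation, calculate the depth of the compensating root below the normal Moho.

22.1 km

By Archimedes' principle applied to the lithosphere: the weight of the topography is balanced by the buoyancy of the root, ρ_c h = (ρ_m − ρ_c) r.
r = h · ρ_c / (ρ_m − ρ_c) = 3.908 km × 2880 / (3390 − 2880) = 22.1 km.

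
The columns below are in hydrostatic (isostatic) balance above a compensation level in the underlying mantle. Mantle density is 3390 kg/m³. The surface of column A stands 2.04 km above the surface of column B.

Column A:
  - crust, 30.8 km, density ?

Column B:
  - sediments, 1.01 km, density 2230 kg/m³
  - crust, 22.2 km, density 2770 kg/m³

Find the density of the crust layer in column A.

Take the compensation level at the base of the deeper column (depth z_c below the surface of column A) and equate Σ ρ_i t_i down to z_c; mantle fills any gap and the z_c terms cancel.
Column A: 30.8×ρ + (z_c − 30.8)×3390
Column B: 2.04×0 + 1.01×2230 + 22.2×2770 + (z_c − 2.04 − 23.21)×3390
The z_c×3390 term appears on both sides and cancels. Collect the known terms of each column as K = Σ(ρt)_known − 3390 × (depth of known layers): K_A = 0 − 3390×30.8 = −104412; K_B = 63746.3 − 3390×(2.04 + 23.21) = −21851.2.
Balance: K_A + 30.8×ρ = K_B, so ρ = (K_B − K_A)/30.8 = 82560.8/30.8 = 2680 kg/m³.

2680 kg/m³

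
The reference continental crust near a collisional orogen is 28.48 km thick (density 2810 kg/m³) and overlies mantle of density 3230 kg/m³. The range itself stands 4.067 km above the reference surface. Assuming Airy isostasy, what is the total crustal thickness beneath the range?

Root depth r = h ρ_c / (ρ_m − ρ_c) = 4.067 km × 2810 / 420 = 27.21 km.
Total thickness = T + h + r = 28.48 km + 4.067 km + 27.21 km = 59.8 km.

59.8 km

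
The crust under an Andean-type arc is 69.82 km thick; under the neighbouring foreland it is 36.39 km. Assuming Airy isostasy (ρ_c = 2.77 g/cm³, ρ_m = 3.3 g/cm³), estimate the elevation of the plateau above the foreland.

Excess crust Δ = 69.82 km − 36.39 km = 33.43 km, split between elevation h and root r with h + r = Δ.
Airy balance ρ_c h = (ρ_m − ρ_c) r gives r = h ρ_c/(ρ_m − ρ_c), so h (1 + ρ_c/(ρ_m − ρ_c)) = Δ, i.e. h = Δ (ρ_m − ρ_c)/ρ_m.
h = 33.43 km × 0.53/3.3 = 5.37 km.

5.37 km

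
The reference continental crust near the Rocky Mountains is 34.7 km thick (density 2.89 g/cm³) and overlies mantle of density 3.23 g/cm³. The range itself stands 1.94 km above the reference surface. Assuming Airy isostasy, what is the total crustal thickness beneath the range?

53.1 km

Root depth r = h ρ_c / (ρ_m − ρ_c) = 1.94 km × 2.89 / 0.34 = 16.49 km.
Total thickness = T + h + r = 34.7 km + 1.94 km + 16.49 km = 53.1 km.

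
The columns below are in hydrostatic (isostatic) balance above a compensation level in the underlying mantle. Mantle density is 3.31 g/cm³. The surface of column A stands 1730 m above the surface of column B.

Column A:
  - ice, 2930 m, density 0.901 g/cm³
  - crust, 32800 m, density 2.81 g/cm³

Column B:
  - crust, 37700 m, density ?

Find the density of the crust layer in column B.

2.84 g/cm³

Take the compensation level at the base of the deeper column (depth z_c below the surface of column A) and equate Σ ρ_i t_i down to z_c; mantle fills any gap and the z_c terms cancel.
Column A: 2930×0.901 + 32800×2.81 + (z_c − 35730)×3.31
Column B: 1730×0 + 37700×ρ + (z_c − 1730 − 37700)×3.31
The z_c×3.31 term appears on both sides and cancels. Collect the known terms of each column as K = Σ(ρt)_known − 3.31 × (depth of known layers): K_A = 94807.93 − 3.31×35730 = −23458.37; K_B = 0 − 3.31×(1730 + 37700) = −130513.3.
Balance: K_A = K_B + 37700×ρ, so ρ = (K_A − K_B)/37700 = 107055/37700 = 2.84 g/cm³.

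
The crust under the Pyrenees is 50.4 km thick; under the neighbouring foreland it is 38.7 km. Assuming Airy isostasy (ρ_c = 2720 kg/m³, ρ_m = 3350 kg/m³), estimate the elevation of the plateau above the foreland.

2.2 km

Excess crust Δ = 50.4 km − 38.7 km = 11.7 km, split between elevation h and root r with h + r = Δ.
Airy balance ρ_c h = (ρ_m − ρ_c) r gives r = h ρ_c/(ρ_m − ρ_c), so h (1 + ρ_c/(ρ_m − ρ_c)) = Δ, i.e. h = Δ (ρ_m − ρ_c)/ρ_m.
h = 11.7 km × 630/3350 = 2.2 km.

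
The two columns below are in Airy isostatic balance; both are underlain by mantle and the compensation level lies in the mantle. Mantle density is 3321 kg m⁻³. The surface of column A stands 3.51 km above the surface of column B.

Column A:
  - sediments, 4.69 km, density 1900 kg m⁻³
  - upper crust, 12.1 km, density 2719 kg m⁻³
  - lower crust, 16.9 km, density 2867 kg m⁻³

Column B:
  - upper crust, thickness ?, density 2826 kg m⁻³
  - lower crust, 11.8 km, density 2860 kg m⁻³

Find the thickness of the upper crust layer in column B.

9.14 km

Take the compensation level at the base of the deeper column (depth z_c below the surface of column A) and equate Σ ρ_i t_i down to z_c; mantle fills any gap and the z_c terms cancel.
Column A: 4.69×1900 + 12.1×2719 + 16.9×2867 + (z_c − 33.69)×3321
Column B: 3.51×0 + x×2826 + 11.8×2860 + (z_c − 3.51 − 11.8 − x)×3321
The z_c×3321 term appears on both sides and cancels. Collect the known terms of each column as K = Σ(ρt)_known − 3321 × (depth of known layers): K_A = 90263.2 − 3321×33.69 = −21621.29; K_B = 33748 − 3321×(3.51 + 11.8) = −17096.51.
Balance: K_A = K_B − x×(3321 − 2826), so x = (K_B − K_A)/(3321 − 2826) = 4524.78/495 = 9.14 km.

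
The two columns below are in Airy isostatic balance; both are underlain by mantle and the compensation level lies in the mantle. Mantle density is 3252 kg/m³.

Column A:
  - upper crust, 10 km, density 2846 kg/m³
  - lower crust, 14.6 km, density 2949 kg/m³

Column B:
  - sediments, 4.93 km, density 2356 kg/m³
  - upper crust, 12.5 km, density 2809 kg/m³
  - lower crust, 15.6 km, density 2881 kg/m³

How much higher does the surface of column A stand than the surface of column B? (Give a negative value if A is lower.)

−2.23 km

For any compensation level in the mantle, the mantle terms cancel and isostasy reduces to e = (Σt_A − Σt_B) − (Σ(ρt)_A − Σ(ρt)_B) / ρ_m.
Σt_A = 24.6 km; Σt_B = 33.03 km; Σ(ρt)_A = 71515.4; Σ(ρt)_B = 91671.18 (in km·kg/m³).
e = (24.6 − 33.03) − (71515.4 − 91671.18) / 3252 = −2.23 km.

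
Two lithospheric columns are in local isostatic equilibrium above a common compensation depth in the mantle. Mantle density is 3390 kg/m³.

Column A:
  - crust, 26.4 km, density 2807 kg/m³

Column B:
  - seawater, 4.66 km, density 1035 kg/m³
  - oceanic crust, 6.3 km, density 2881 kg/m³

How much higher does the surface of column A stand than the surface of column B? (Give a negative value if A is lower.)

For any compensation level in the mantle, the mantle terms cancel and isostasy reduces to e = (Σt_A − Σt_B) − (Σ(ρt)_A − Σ(ρt)_B) / ρ_m.
Σt_A = 26.4 km; Σt_B = 10.96 km; Σ(ρt)_A = 74104.8; Σ(ρt)_B = 22973.4 (in km·kg/m³).
e = (26.4 − 10.96) − (74104.8 − 22973.4) / 3390 = 0.357 km.

0.357 km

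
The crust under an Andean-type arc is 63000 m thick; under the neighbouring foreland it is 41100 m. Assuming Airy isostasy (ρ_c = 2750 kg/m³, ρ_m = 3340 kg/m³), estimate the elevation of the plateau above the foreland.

3870 m

Excess crust Δ = 63000 m − 41100 m = 21900 m, split between elevation h and root r with h + r = Δ.
Airy balance ρ_c h = (ρ_m − ρ_c) r gives r = h ρ_c/(ρ_m − ρ_c), so h (1 + ρ_c/(ρ_m − ρ_c)) = Δ, i.e. h = Δ (ρ_m − ρ_c)/ρ_m.
h = 21900 m × 590/3340 = 3870 m.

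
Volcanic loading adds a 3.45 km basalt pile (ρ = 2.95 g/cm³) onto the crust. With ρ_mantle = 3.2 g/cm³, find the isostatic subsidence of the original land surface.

Subaerial loading: s = t ρ_load / ρ_m.
s = 3.45 km × 2.95/3.2 = 3.18 km.

3.18 km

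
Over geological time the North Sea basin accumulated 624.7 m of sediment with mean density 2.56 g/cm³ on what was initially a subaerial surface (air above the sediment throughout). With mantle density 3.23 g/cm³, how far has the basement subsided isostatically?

495 m

Subaerial load: s = t ρ_sed / ρ_m = 624.7 m × 2.56/3.23 = 495 m.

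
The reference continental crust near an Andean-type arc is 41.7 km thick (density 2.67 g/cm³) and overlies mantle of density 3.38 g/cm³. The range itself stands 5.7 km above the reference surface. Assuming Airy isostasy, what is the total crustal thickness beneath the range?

68.8 km

Root depth r = h ρ_c / (ρ_m − ρ_c) = 5.7 km × 2.67 / 0.71 = 21.44 km.
Total thickness = T + h + r = 41.7 km + 5.7 km + 21.44 km = 68.8 km.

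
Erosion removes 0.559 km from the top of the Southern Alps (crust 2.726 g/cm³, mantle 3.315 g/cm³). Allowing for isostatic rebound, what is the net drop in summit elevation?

Rebound u = e ρ_c/ρ_m = 0.559 km × 2.726/3.315 = 0.4597 km.
Net surface drop = e − u = 0.559 km − 0.4597 km = e (ρ_m − ρ_c)/ρ_m = 0.0993 km.

0.0993 km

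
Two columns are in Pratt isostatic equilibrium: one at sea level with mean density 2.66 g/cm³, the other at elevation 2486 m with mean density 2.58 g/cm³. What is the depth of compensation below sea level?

ρ_ref D = ρ (D + h) → D (ρ_ref − ρ) = ρ h.
D = ρ h/(ρ_ref − ρ) = 2.58 × 2486 m/(2.66 − 2.58) = 80200 m.

80200 m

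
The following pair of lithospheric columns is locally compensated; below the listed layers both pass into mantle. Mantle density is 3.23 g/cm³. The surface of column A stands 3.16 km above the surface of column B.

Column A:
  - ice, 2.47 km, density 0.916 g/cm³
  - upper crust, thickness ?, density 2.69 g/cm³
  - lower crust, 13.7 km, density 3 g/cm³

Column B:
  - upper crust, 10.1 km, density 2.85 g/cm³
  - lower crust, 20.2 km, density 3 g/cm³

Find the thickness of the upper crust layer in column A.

Take the compensation level at the base of the deeper column (depth z_c below the surface of column A) and equate Σ ρ_i t_i down to z_c; mantle fills any gap and the z_c terms cancel.
Column A: 2.47×0.916 + x×2.69 + 13.7×3 + (z_c − 16.17 − x)×3.23
Column B: 3.16×0 + 10.1×2.85 + 20.2×3 + (z_c − 3.16 − 30.3)×3.23
The z_c×3.23 term appears on both sides and cancels. Collect the known terms of each column as K = Σ(ρt)_known − 3.23 × (depth of known layers): K_A = 43.36252 − 3.23×16.17 = −8.86658; K_B = 89.385 − 3.23×(3.16 + 30.3) = −18.6908.
Balance: K_A − x×(3.23 − 2.69) = K_B, so x = (K_A − K_B)/(3.23 − 2.69) = 9.82422/0.54 = 18.2 km.

18.2 km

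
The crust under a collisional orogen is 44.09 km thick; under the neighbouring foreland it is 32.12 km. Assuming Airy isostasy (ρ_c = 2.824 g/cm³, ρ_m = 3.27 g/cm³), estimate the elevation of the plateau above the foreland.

1.63 km

Excess crust Δ = 44.09 km − 32.12 km = 11.97 km, split between elevation h and root r with h + r = Δ.
Airy balance ρ_c h = (ρ_m − ρ_c) r gives r = h ρ_c/(ρ_m − ρ_c), so h (1 + ρ_c/(ρ_m − ρ_c)) = Δ, i.e. h = Δ (ρ_m − ρ_c)/ρ_m.
h = 11.97 km × 0.446/3.27 = 1.63 km.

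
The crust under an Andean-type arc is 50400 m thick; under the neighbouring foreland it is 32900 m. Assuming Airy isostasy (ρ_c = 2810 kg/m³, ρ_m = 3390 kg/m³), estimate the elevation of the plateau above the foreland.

2990 m

Excess crust Δ = 50400 m − 32900 m = 17500 m, split between elevation h and root r with h + r = Δ.
Airy balance ρ_c h = (ρ_m − ρ_c) r gives r = h ρ_c/(ρ_m − ρ_c), so h (1 + ρ_c/(ρ_m − ρ_c)) = Δ, i.e. h = Δ (ρ_m − ρ_c)/ρ_m.
h = 17500 m × 580/3390 = 2990 m.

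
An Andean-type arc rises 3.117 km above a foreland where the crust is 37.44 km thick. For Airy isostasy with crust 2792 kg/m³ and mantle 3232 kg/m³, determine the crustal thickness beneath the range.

60.3 km

Root depth r = h ρ_c / (ρ_m − ρ_c) = 3.117 km × 2792 / 440 = 19.78 km.
Total thickness = T + h + r = 37.44 km + 3.117 km + 19.78 km = 60.3 km.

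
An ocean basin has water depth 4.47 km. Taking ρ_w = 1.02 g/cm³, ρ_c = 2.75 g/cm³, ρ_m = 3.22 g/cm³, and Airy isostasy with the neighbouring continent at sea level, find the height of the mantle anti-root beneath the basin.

Isostatic balance requires: replacing crust with seawater at the top is compensated by replacing crust with mantle at the base: d (ρ_c − ρ_w) = a (ρ_m − ρ_c).
a = d (ρ_c − ρ_w)/(ρ_m − ρ_c) = 4.47 km × 1.73/0.47 = 16.5 km.

16.5 km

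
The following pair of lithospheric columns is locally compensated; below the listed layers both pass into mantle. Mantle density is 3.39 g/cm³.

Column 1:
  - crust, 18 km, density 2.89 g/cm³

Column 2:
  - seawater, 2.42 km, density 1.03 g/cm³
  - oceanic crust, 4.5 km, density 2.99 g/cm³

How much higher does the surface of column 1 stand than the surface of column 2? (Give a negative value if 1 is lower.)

For any compensation level in the mantle, the mantle terms cancel and isostasy reduces to e = (Σt_1 − Σt_2) − (Σ(ρt)_1 − Σ(ρt)_2) / ρ_m.
Σt_1 = 18 km; Σt_2 = 6.92 km; Σ(ρt)_1 = 52.02; Σ(ρt)_2 = 15.9476 (in km·g/cm³).
e = (18 − 6.92) − (52.02 − 15.9476) / 3.39 = 0.439 km.

0.439 km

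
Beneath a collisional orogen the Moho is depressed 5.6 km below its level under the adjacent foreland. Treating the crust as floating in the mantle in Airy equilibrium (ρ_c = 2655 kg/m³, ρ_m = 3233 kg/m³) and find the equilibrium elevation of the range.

By Archimedes' principle applied to the lithosphere: ρ_c h = (ρ_m − ρ_c) r.
h = r (ρ_m − ρ_c) / ρ_c = 5.6 km × (3233 − 2655) / 2655 = 1.22 km.

1.22 km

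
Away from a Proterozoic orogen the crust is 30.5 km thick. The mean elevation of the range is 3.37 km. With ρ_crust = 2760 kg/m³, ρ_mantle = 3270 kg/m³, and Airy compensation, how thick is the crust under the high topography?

Root depth r = h ρ_c / (ρ_m − ρ_c) = 3.37 km × 2760 / 510 = 18.24 km.
Total thickness = T + h + r = 30.5 km + 3.37 km + 18.24 km = 52.1 km.

52.1 km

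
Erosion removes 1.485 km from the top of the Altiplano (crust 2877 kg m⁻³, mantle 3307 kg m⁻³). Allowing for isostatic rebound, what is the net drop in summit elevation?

0.193 km

Rebound u = e ρ_c/ρ_m = 1.485 km × 2877/3307 = 1.292 km.
Net surface drop = e − u = 1.485 km − 1.292 km = e (ρ_m − ρ_c)/ρ_m = 0.193 km.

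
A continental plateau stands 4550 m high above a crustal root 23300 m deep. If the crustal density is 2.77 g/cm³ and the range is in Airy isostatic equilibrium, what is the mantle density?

Airy balance: ρ_c h = (ρ_m − ρ_c) r → ρ_m = ρ_c (1 + h/r).
ρ_m = 2.77 × (1 + 4550 m/23300 m) = 3.31 g/cm³.

3.31 g/cm³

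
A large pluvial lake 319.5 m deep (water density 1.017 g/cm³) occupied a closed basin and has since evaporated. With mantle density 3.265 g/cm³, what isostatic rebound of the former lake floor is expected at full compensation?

u = d ρ_w/ρ_m = 319.5 m × 1.017/3.265 = 99.5 m.

99.5 m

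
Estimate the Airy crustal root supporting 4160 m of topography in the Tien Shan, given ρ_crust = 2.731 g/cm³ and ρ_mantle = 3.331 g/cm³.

In Airy isostatic equilibrium: the weight of the topography is balanced by the buoyancy of the root, ρ_c h = (ρ_m − ρ_c) r.
r = h · ρ_c / (ρ_m − ρ_c) = 4160 m × 2.731 / (3.331 − 2.731) = 18900 m.

18900 m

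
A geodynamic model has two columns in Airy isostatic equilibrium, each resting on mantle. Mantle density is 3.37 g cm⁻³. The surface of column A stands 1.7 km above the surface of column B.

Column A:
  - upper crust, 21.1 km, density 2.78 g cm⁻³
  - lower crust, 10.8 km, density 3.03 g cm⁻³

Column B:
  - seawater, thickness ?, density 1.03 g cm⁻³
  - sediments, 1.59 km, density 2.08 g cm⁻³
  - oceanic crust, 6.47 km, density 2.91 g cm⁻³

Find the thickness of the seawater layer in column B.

Take the compensation level at the base of the deeper column (depth z_c below the surface of column A) and equate Σ ρ_i t_i down to z_c; mantle fills any gap and the z_c terms cancel.
Column A: 21.1×2.78 + 10.8×3.03 + (z_c − 31.9)×3.37
Column B: 1.7×0 + x×1.03 + 1.59×2.08 + 6.47×2.91 + (z_c − 1.7 − 8.06 − x)×3.37
The z_c×3.37 term appears on both sides and cancels. Collect the known terms of each column as K = Σ(ρt)_known − 3.37 × (depth of known layers): K_A = 91.382 − 3.37×31.9 = −16.121; K_B = 22.1349 − 3.37×(1.7 + 8.06) = −10.7563.
Balance: K_A = K_B − x×(3.37 − 1.03), so x = (K_B − K_A)/(3.37 − 1.03) = 5.3647/2.34 = 2.29 km.

2.29 km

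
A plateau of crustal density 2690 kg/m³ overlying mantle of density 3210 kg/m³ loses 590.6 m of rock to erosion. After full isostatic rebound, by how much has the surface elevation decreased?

95.7 m

Rebound u = e ρ_c/ρ_m = 590.6 m × 2690/3210 = 494.9 m.
Net surface drop = e − u = 590.6 m − 494.9 m = e (ρ_m − ρ_c)/ρ_m = 95.7 m.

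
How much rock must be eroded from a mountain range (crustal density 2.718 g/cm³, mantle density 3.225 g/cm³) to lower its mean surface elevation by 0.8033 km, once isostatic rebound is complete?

Net drop Δ = e − u = e − e ρ_c/ρ_m = e (ρ_m − ρ_c)/ρ_m.
e = Δ ρ_m/(ρ_m − ρ_c) = 0.8033 km × 3.225/0.507 = 5.11 km.

5.11 km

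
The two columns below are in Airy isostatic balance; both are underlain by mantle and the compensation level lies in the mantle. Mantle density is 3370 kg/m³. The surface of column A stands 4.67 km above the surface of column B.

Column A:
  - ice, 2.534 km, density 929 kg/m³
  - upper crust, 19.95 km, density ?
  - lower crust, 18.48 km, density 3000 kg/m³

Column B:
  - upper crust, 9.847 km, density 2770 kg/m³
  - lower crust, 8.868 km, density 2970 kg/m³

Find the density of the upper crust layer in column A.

Take the compensation level at the base of the deeper column (depth z_c below the surface of column A) and equate Σ ρ_i t_i down to z_c; mantle fills any gap and the z_c terms cancel.
Column A: 2.534×929 + 19.95×ρ + 18.48×3000 + (z_c − 40.964)×3370
Column B: 4.67×0 + 9.847×2770 + 8.868×2970 + (z_c − 4.67 − 18.715)×3370
The z_c×3370 term appears on both sides and cancels. Collect the known terms of each column as K = Σ(ρt)_known − 3370 × (depth of known layers): K_A = 57794.086 − 3370×40.964 = −80254.594; K_B = 53614.15 − 3370×(4.67 + 18.715) = −25193.3.
Balance: K_A + 19.95×ρ = K_B, so ρ = (K_B − K_A)/19.95 = 55061.3/19.95 = 2760 kg/m³.

2760 kg/m³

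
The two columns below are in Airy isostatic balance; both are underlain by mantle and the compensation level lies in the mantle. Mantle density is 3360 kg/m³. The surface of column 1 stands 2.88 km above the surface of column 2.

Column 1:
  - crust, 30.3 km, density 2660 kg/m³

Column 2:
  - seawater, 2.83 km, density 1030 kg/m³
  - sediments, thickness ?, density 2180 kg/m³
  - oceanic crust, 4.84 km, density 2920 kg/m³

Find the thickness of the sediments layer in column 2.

Take the compensation level at the base of the deeper column (depth z_c below the surface of column 1) and equate Σ ρ_i t_i down to z_c; mantle fills any gap and the z_c terms cancel.
Column 1: 30.3×2660 + (z_c − 30.3)×3360
Column 2: 2.88×0 + 2.83×1030 + x×2180 + 4.84×2920 + (z_c − 2.88 − 7.67 − x)×3360
The z_c×3360 term appears on both sides and cancels. Collect the known terms of each column as K = Σ(ρt)_known − 3360 × (depth of known layers): K_1 = 80598 − 3360×30.3 = −21210; K_2 = 17047.7 − 3360×(2.88 + 7.67) = −18400.3.
Balance: K_1 = K_2 − x×(3360 − 2180), so x = (K_2 − K_1)/(3360 − 2180) = 2809.7/1180 = 2.38 km.

2.38 km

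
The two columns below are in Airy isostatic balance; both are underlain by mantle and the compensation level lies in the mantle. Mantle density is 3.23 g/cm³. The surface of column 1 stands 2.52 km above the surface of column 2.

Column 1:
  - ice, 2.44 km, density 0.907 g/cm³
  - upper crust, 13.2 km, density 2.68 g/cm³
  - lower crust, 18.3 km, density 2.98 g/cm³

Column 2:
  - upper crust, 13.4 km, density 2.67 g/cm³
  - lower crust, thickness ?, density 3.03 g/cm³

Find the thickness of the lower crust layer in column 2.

Take the compensation level at the base of the deeper column (depth z_c below the surface of column 1) and equate Σ ρ_i t_i down to z_c; mantle fills any gap and the z_c terms cancel.
Column 1: 2.44×0.907 + 13.2×2.68 + 18.3×2.98 + (z_c − 33.94)×3.23
Column 2: 2.52×0 + 13.4×2.67 + x×3.03 + (z_c − 2.52 − 13.4 − x)×3.23
The z_c×3.23 term appears on both sides and cancels. Collect the known terms of each column as K = Σ(ρt)_known − 3.23 × (depth of known layers): K_1 = 92.12308 − 3.23×33.94 = −17.50312; K_2 = 35.778 − 3.23×(2.52 + 13.4) = −15.6436.
Balance: K_1 = K_2 − x×(3.23 − 3.03), so x = (K_2 − K_1)/(3.23 − 3.03) = 1.85952/0.2 = 9.3 km.

9.3 km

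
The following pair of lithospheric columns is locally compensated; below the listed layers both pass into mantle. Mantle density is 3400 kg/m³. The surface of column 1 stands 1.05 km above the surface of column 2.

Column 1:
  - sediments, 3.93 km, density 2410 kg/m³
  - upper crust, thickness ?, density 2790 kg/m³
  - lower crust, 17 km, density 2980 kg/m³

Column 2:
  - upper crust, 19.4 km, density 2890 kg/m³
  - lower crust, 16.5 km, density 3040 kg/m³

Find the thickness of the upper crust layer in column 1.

Take the compensation level at the base of the deeper column (depth z_c below the surface of column 1) and equate Σ ρ_i t_i down to z_c; mantle fills any gap and the z_c terms cancel.
Column 1: 3.93×2410 + x×2790 + 17×2980 + (z_c − 20.93 − x)×3400
Column 2: 1.05×0 + 19.4×2890 + 16.5×3040 + (z_c − 1.05 − 35.9)×3400
The z_c×3400 term appears on both sides and cancels. Collect the known terms of each column as K = Σ(ρt)_known − 3400 × (depth of known layers): K_1 = 60131.3 − 3400×20.93 = −11030.7; K_2 = 106226 − 3400×(1.05 + 35.9) = −19404.
Balance: K_1 − x×(3400 − 2790) = K_2, so x = (K_1 − K_2)/(3400 − 2790) = 8373.3/610 = 13.7 km.

13.7 km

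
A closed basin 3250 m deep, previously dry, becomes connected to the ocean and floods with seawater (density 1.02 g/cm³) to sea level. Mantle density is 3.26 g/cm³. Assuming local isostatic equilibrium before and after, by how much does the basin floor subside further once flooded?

1480 m

After flooding the water column is d + s deep. Its weight must equal the weight of mantle displaced by the extra subsidence s: (d + s) ρ_w = s ρ_m.
s = d ρ_w / (ρ_m − ρ_w) = 3250 m × 1.02/(3.26 − 1.02) = 1480 m.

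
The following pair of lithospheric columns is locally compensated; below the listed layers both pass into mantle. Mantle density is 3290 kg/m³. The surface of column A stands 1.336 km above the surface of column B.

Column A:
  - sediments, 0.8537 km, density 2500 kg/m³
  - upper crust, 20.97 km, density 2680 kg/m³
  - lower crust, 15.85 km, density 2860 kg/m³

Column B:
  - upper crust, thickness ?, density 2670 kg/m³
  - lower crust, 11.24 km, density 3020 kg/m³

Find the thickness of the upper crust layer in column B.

20.7 km

Take the compensation level at the base of the deeper column (depth z_c below the surface of column A) and equate Σ ρ_i t_i down to z_c; mantle fills any gap and the z_c terms cancel.
Column A: 0.8537×2500 + 20.97×2680 + 15.85×2860 + (z_c − 37.6737)×3290
Column B: 1.336×0 + x×2670 + 11.24×3020 + (z_c − 1.336 − 11.24 − x)×3290
The z_c×3290 term appears on both sides and cancels. Collect the known terms of each column as K = Σ(ρt)_known − 3290 × (depth of known layers): K_A = 103664.85 − 3290×37.6737 = −20281.623; K_B = 33944.8 − 3290×(1.336 + 11.24) = −7430.24.
Balance: K_A = K_B − x×(3290 − 2670), so x = (K_B − K_A)/(3290 − 2670) = 12851.4/620 = 20.7 km.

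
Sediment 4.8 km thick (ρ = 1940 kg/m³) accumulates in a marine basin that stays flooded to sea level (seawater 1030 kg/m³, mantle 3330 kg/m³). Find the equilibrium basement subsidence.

Submarine loading: the sediment displaces seawater, and the subsidence is in turn flooded, so s (ρ_m − ρ_w) = t (ρ_sed − ρ_w).
s = 4.8 km × (1940 − 1030) / (3330 − 1030) = 1.9 km.

1.9 km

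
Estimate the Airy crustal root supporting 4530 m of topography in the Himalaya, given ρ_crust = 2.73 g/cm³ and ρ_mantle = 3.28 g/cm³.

In Airy isostatic equilibrium: the weight of the topography is balanced by the buoyancy of the root, ρ_c h = (ρ_m − ρ_c) r.
r = h · ρ_c / (ρ_m − ρ_c) = 4530 m × 2.73 / (3.28 − 2.73) = 22500 m.

22500 m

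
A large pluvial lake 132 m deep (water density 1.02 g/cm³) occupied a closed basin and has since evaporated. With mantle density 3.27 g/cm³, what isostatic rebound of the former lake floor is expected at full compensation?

41.2 m

u = d ρ_w/ρ_m = 132 m × 1.02/3.27 = 41.2 m.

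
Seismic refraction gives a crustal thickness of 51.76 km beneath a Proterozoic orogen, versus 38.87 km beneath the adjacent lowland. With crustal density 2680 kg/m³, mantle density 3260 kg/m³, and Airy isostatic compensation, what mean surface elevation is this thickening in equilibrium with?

Excess crust Δ = 51.76 km − 38.87 km = 12.89 km, split between elevation h and root r with h + r = Δ.
Airy balance ρ_c h = (ρ_m − ρ_c) r gives r = h ρ_c/(ρ_m − ρ_c), so h (1 + ρ_c/(ρ_m − ρ_c)) = Δ, i.e. h = Δ (ρ_m − ρ_c)/ρ_m.
h = 12.89 km × 580/3260 = 2.29 km.

2.29 km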